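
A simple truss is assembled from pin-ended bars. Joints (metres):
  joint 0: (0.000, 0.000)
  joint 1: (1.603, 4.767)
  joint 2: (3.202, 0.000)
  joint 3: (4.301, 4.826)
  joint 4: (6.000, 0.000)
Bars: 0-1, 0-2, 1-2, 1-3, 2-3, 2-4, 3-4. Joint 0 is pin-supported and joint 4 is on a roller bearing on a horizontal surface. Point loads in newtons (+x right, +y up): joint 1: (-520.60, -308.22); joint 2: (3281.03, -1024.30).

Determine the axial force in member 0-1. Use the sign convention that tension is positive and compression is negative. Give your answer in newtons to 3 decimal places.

N=5 nodes, M=7 members, R=3 reactions → 2N=10, M+R=10
member 0 (0-1): L=5.0293, (cx,cy)=(0.3187,0.9478)
member 1 (0-2): L=3.2020, (cx,cy)=(1.0000,0.0000)
member 2 (1-2): L=5.0280, (cx,cy)=(0.3180,-0.9481)
member 3 (1-3): L=2.6986, (cx,cy)=(0.9998,0.0219)
member 4 (2-3): L=4.9496, (cx,cy)=(0.2220,0.9750)
member 5 (2-4): L=2.7980, (cx,cy)=(1.0000,0.0000)
member 6 (3-4): L=5.1163, (cx,cy)=(0.3321,-0.9433)
solve A·x = −loads:
  F[0-1] = -1178.6273 N (compression)
  F[0-2] = +3136.0962 N (tension)
  F[1-2] = +850.3369 N (tension)
  F[1-3] = -125.5179 N (compression)
  F[2-3] = +223.6923 N (tension)
  F[2-4] = +75.8193 N (tension)
  F[3-4] = -228.3206 N (compression)
  Rx@0 = -2760.4300 N
  Ry@0 = +1117.1558 N
  Ry@4 = +215.3642 N

-1178.627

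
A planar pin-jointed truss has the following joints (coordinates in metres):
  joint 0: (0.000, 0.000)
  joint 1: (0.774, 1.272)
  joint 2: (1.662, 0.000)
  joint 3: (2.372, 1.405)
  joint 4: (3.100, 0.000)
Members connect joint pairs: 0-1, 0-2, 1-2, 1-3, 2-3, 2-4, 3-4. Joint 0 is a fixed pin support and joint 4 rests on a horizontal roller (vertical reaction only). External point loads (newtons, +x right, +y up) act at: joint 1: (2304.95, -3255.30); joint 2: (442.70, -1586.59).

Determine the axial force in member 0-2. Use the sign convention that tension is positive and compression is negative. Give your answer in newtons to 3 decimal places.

4106.242

N=5 nodes, M=7 members, R=3 reactions → 2N=10, M+R=10
member 0 (0-1): L=1.4890, (cx,cy)=(0.5198,0.8543)
member 1 (0-2): L=1.6620, (cx,cy)=(1.0000,0.0000)
member 2 (1-2): L=1.5513, (cx,cy)=(0.5724,-0.8200)
member 3 (1-3): L=1.6035, (cx,cy)=(0.9966,0.0829)
member 4 (2-3): L=1.5742, (cx,cy)=(0.4510,0.8925)
member 5 (2-4): L=1.4380, (cx,cy)=(1.0000,0.0000)
member 6 (3-4): L=1.5824, (cx,cy)=(0.4601,-0.8879)
solve A·x = −loads:
  F[0-1] = -2613.5864 N (compression)
  F[0-2] = +4106.2422 N (tension)
  F[1-2] = -1530.0685 N (compression)
  F[1-3] = -2797.3335 N (compression)
  F[2-3] = +3183.3497 N (tension)
  F[2-4] = +1351.9374 N (tension)
  F[3-4] = -2938.6181 N (compression)
  Rx@0 = -2747.6500 N
  Ry@0 = +2232.7251 N
  Ry@4 = +2609.1649 N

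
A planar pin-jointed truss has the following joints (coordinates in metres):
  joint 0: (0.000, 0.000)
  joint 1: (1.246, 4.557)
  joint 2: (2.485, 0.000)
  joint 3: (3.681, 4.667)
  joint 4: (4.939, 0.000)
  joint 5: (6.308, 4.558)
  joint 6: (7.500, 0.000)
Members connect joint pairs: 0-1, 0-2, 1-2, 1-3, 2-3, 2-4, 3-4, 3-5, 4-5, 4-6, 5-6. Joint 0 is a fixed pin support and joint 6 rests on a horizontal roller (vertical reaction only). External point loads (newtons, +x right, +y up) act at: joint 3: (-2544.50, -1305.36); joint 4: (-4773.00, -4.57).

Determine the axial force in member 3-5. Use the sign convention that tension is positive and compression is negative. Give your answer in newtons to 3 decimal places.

N=7 nodes, M=11 members, R=3 reactions → 2N=14, M+R=14
member 0 (0-1): L=4.7243, (cx,cy)=(0.2637,0.9646)
member 1 (0-2): L=2.4850, (cx,cy)=(1.0000,0.0000)
member 2 (1-2): L=4.7224, (cx,cy)=(0.2624,-0.9650)
member 3 (1-3): L=2.4375, (cx,cy)=(0.9990,0.0451)
member 4 (2-3): L=4.8178, (cx,cy)=(0.2482,0.9687)
member 5 (2-4): L=2.4540, (cx,cy)=(1.0000,0.0000)
member 6 (3-4): L=4.8336, (cx,cy)=(0.2603,-0.9655)
member 7 (3-5): L=2.6293, (cx,cy)=(0.9991,-0.0415)
member 8 (4-5): L=4.7592, (cx,cy)=(0.2877,0.9577)
member 9 (4-6): L=2.5610, (cx,cy)=(1.0000,0.0000)
member 10 (5-6): L=4.7113, (cx,cy)=(0.2530,-0.9675)
solve A·x = −loads:
  F[0-1] = -2332.1838 N (compression)
  F[0-2] = -6702.4000 N (compression)
  F[1-2] = +2274.5422 N (tension)
  F[1-3] = -1213.0957 N (compression)
  F[2-3] = -2265.7878 N (compression)
  F[2-4] = -5543.1686 N (compression)
  F[3-4] = +955.5401 N (tension)
  F[3-5] = +521.9257 N (tension)
  F[4-5] = -958.5547 N (compression)
  F[4-6] = -245.7427 N (compression)
  F[5-6] = +971.2791 N (tension)
  Rx@0 = +7317.5000 N
  Ry@0 = +2249.6073 N
  Ry@6 = -939.6773 N

521.926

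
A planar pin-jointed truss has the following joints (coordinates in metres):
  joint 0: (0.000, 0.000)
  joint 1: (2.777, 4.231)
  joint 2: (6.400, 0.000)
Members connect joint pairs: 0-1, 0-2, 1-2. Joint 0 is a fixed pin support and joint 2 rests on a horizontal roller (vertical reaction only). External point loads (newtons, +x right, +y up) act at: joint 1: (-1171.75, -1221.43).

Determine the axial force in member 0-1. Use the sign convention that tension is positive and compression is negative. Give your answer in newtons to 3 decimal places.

-1753.662

N=3 nodes, M=3 members, R=3 reactions → 2N=6, M+R=6
member 0 (0-1): L=5.0609, (cx,cy)=(0.5487,0.8360)
member 1 (0-2): L=6.4000, (cx,cy)=(1.0000,0.0000)
member 2 (1-2): L=5.5702, (cx,cy)=(0.6504,-0.7596)
solve A·x = −loads:
  F[0-1] = -1753.6615 N (compression)
  F[0-2] = -209.4939 N (compression)
  F[1-2] = +322.0894 N (tension)
  Rx@0 = +1171.7500 N
  Ry@0 = +1466.0805 N
  Ry@2 = -244.6505 N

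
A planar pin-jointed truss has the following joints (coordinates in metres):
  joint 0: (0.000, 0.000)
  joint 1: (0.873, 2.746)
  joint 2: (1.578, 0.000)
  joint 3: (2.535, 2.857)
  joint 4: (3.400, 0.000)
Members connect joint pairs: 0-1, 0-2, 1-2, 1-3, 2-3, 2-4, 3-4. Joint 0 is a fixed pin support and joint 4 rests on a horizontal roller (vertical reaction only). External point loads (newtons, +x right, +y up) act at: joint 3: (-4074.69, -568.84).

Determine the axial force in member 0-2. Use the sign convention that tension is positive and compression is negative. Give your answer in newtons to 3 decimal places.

-2940.153

N=5 nodes, M=7 members, R=3 reactions → 2N=10, M+R=10
member 0 (0-1): L=2.8814, (cx,cy)=(0.3030,0.9530)
member 1 (0-2): L=1.5780, (cx,cy)=(1.0000,0.0000)
member 2 (1-2): L=2.8351, (cx,cy)=(0.2487,-0.9686)
member 3 (1-3): L=1.6657, (cx,cy)=(0.9978,0.0666)
member 4 (2-3): L=3.0130, (cx,cy)=(0.3176,0.9482)
member 5 (2-4): L=1.8220, (cx,cy)=(1.0000,0.0000)
member 6 (3-4): L=2.9851, (cx,cy)=(0.2898,-0.9571)
solve A·x = −loads:
  F[0-1] = -3744.6617 N (compression)
  F[0-2] = -2940.1532 N (compression)
  F[1-2] = +3545.3719 N (tension)
  F[1-3] = -2020.6644 N (compression)
  F[2-3] = -3621.5352 N (compression)
  F[2-4] = -908.2402 N (compression)
  F[3-4] = +3134.2951 N (tension)
  Rx@0 = +4074.6900 N
  Ry@0 = +3568.6576 N
  Ry@4 = -2999.8176 N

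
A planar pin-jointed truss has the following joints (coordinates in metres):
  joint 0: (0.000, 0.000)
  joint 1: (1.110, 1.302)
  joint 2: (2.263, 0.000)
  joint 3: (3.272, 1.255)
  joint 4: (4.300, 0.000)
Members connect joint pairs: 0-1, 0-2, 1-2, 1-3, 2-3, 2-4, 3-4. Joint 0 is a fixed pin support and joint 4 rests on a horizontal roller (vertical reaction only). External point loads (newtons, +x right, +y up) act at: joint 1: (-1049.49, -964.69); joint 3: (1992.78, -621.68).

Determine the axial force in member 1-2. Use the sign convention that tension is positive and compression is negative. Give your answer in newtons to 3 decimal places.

N=5 nodes, M=7 members, R=3 reactions → 2N=10, M+R=10
member 0 (0-1): L=1.7109, (cx,cy)=(0.6488,0.7610)
member 1 (0-2): L=2.2630, (cx,cy)=(1.0000,0.0000)
member 2 (1-2): L=1.7391, (cx,cy)=(0.6630,-0.7486)
member 3 (1-3): L=2.1625, (cx,cy)=(0.9998,-0.0217)
member 4 (2-3): L=1.6103, (cx,cy)=(0.6266,0.7794)
member 5 (2-4): L=2.0370, (cx,cy)=(1.0000,0.0000)
member 6 (3-4): L=1.6223, (cx,cy)=(0.6337,-0.7736)
solve A·x = −loads:
  F[0-1] = -789.0445 N (compression)
  F[0-2] = +1455.1964 N (tension)
  F[1-2] = -511.9959 N (compression)
  F[1-3] = +877.2292 N (tension)
  F[2-3] = +491.8232 N (tension)
  F[2-4] = +807.5883 N (tension)
  F[3-4] = -1274.4538 N (compression)
  Rx@0 = -943.2900 N
  Ry@0 = +600.4524 N
  Ry@4 = +985.9176 N

-511.996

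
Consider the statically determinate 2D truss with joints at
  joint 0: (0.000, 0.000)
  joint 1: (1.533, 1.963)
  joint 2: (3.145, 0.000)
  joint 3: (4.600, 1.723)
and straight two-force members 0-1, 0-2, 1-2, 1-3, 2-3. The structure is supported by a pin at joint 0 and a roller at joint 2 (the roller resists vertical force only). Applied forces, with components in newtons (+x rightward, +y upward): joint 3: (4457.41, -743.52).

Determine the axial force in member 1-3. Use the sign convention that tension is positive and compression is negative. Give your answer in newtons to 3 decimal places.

N=4 nodes, M=5 members, R=3 reactions → 2N=8, M+R=8
member 0 (0-1): L=2.4907, (cx,cy)=(0.6155,0.7881)
member 1 (0-2): L=3.1450, (cx,cy)=(1.0000,0.0000)
member 2 (1-2): L=2.5401, (cx,cy)=(0.6346,-0.7728)
member 3 (1-3): L=3.0764, (cx,cy)=(0.9970,-0.0780)
member 4 (2-3): L=2.2552, (cx,cy)=(0.6452,0.7640)
solve A·x = −loads:
  F[0-1] = +3534.8924 N (tension)
  F[0-2] = +2281.6979 N (tension)
  F[1-2] = -4087.9846 N (compression)
  F[1-3] = +4784.6532 N (tension)
  F[2-3] = -484.6054 N (compression)
  Rx@0 = -4457.4100 N
  Ry@0 = -2785.9902 N
  Ry@2 = +3529.5102 N

4784.653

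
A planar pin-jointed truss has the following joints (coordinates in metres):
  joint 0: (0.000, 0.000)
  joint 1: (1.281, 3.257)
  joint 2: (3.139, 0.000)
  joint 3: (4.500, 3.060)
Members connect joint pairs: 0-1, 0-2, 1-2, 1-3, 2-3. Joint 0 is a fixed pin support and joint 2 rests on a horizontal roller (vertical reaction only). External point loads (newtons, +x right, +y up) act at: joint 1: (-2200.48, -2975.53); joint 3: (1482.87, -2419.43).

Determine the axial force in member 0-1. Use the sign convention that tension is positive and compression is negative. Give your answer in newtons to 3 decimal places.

-1665.446

N=4 nodes, M=5 members, R=3 reactions → 2N=8, M+R=8
member 0 (0-1): L=3.4999, (cx,cy)=(0.3660,0.9306)
member 1 (0-2): L=3.1390, (cx,cy)=(1.0000,0.0000)
member 2 (1-2): L=3.7497, (cx,cy)=(0.4955,-0.8686)
member 3 (1-3): L=3.2250, (cx,cy)=(0.9981,-0.0611)
member 4 (2-3): L=3.3490, (cx,cy)=(0.4064,0.9137)
solve A·x = −loads:
  F[0-1] = -1665.4464 N (compression)
  F[0-2] = -108.0320 N (compression)
  F[1-2] = -1816.8315 N (compression)
  F[1-3] = +2495.8154 N (tension)
  F[2-3] = -2481.0898 N (compression)
  Rx@0 = +717.6100 N
  Ry@0 = +1549.8795 N
  Ry@2 = +3845.0805 N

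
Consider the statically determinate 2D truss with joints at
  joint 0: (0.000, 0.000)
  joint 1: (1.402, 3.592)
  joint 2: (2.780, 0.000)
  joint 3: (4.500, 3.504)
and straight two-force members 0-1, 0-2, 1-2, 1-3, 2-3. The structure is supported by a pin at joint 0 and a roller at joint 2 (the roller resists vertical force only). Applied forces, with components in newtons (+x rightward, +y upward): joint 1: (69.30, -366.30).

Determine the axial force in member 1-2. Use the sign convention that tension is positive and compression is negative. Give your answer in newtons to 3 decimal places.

N=4 nodes, M=5 members, R=3 reactions → 2N=8, M+R=8
member 0 (0-1): L=3.8559, (cx,cy)=(0.3636,0.9316)
member 1 (0-2): L=2.7800, (cx,cy)=(1.0000,0.0000)
member 2 (1-2): L=3.8473, (cx,cy)=(0.3582,-0.9337)
member 3 (1-3): L=3.0992, (cx,cy)=(0.9996,-0.0284)
member 4 (2-3): L=3.9034, (cx,cy)=(0.4406,0.8977)
solve A·x = −loads:
  F[0-1] = -98.7887 N (compression)
  F[0-2] = +105.2193 N (tension)
  F[1-2] = -293.7629 N (compression)
  F[1-3] = +0.0000 N (tension)
  F[2-3] = -0.0000 N (compression)
  Rx@0 = -69.3000 N
  Ry@0 = +92.0273 N
  Ry@2 = +274.2727 N

-293.763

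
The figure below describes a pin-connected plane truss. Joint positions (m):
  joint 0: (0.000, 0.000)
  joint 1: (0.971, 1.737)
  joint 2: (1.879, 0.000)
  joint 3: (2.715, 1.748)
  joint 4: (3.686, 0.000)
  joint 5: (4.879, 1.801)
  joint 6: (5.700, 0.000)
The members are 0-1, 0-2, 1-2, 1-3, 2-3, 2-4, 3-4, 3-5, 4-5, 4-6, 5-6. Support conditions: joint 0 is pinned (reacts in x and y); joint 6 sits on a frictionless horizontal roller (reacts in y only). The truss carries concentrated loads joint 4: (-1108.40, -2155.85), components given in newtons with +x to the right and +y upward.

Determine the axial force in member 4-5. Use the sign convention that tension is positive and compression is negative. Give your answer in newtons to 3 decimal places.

N=7 nodes, M=11 members, R=3 reactions → 2N=14, M+R=14
member 0 (0-1): L=1.9900, (cx,cy)=(0.4879,0.8729)
member 1 (0-2): L=1.8790, (cx,cy)=(1.0000,0.0000)
member 2 (1-2): L=1.9600, (cx,cy)=(0.4633,-0.8862)
member 3 (1-3): L=1.7440, (cx,cy)=(1.0000,0.0063)
member 4 (2-3): L=1.9376, (cx,cy)=(0.4315,0.9021)
member 5 (2-4): L=1.8070, (cx,cy)=(1.0000,0.0000)
member 6 (3-4): L=1.9996, (cx,cy)=(0.4856,-0.8742)
member 7 (3-5): L=2.1646, (cx,cy)=(0.9997,0.0245)
member 8 (4-5): L=2.1603, (cx,cy)=(0.5522,0.8337)
member 9 (4-6): L=2.0140, (cx,cy)=(1.0000,0.0000)
member 10 (5-6): L=1.9793, (cx,cy)=(0.4148,-0.9099)
solve A·x = −loads:
  F[0-1] = -872.6729 N (compression)
  F[0-2] = -682.5834 N (compression)
  F[1-2] = +853.6852 N (tension)
  F[1-3] = -821.3139 N (compression)
  F[2-3] = -838.6263 N (compression)
  F[2-4] = +74.7275 N (tension)
  F[3-4] = +826.9703 N (tension)
  F[3-5] = -1585.1799 N (compression)
  F[4-5] = +1718.7895 N (tension)
  F[4-6] = +635.5189 N (tension)
  F[5-6] = -1532.1373 N (compression)
  Rx@0 = +1108.4000 N
  Ry@0 = +761.7337 N
  Ry@6 = +1394.1163 N

1718.790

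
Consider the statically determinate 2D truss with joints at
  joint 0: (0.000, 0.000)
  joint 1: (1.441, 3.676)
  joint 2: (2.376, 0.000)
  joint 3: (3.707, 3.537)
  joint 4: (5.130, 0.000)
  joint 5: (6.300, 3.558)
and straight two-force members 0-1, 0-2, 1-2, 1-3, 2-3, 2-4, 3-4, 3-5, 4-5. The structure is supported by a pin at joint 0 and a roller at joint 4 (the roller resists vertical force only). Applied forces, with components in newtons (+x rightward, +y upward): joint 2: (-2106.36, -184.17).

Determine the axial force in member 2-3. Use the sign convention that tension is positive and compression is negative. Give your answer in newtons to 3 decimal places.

N=6 nodes, M=9 members, R=3 reactions → 2N=12, M+R=12
member 0 (0-1): L=3.9483, (cx,cy)=(0.3650,0.9310)
member 1 (0-2): L=2.3760, (cx,cy)=(1.0000,0.0000)
member 2 (1-2): L=3.7930, (cx,cy)=(0.2465,-0.9691)
member 3 (1-3): L=2.2703, (cx,cy)=(0.9981,-0.0612)
member 4 (2-3): L=3.7791, (cx,cy)=(0.3522,0.9359)
member 5 (2-4): L=2.7540, (cx,cy)=(1.0000,0.0000)
member 6 (3-4): L=3.8125, (cx,cy)=(0.3732,-0.9277)
member 7 (3-5): L=2.5931, (cx,cy)=(1.0000,0.0081)
member 8 (4-5): L=3.7454, (cx,cy)=(0.3124,0.9500)
solve A·x = −loads:
  F[0-1] = -106.1953 N (compression)
  F[0-2] = -2067.6027 N (compression)
  F[1-2] = +106.1273 N (tension)
  F[1-3] = -65.0401 N (compression)
  F[2-3] = +86.8846 N (tension)
  F[2-4] = +34.3177 N (tension)
  F[3-4] = -91.9443 N (compression)
  F[3-5] = +0.0000 N (tension)
  F[4-5] = -0.0000 N (compression)
  Rx@0 = +2106.3600 N
  Ry@0 = +98.8702 N
  Ry@4 = +85.2998 N

86.885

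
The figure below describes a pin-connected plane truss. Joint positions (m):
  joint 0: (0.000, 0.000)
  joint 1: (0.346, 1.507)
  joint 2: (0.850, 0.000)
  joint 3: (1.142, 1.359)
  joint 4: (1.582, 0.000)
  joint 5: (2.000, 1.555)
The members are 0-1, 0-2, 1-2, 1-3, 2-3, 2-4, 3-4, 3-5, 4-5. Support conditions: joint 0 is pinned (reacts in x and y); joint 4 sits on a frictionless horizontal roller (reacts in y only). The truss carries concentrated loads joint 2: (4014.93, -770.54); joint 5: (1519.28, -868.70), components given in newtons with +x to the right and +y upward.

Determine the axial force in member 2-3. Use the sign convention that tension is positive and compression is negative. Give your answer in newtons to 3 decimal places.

N=6 nodes, M=9 members, R=3 reactions → 2N=12, M+R=12
member 0 (0-1): L=1.5462, (cx,cy)=(0.2238,0.9746)
member 1 (0-2): L=0.8500, (cx,cy)=(1.0000,0.0000)
member 2 (1-2): L=1.5890, (cx,cy)=(0.3172,-0.9484)
member 3 (1-3): L=0.8096, (cx,cy)=(0.9832,-0.1828)
member 4 (2-3): L=1.3900, (cx,cy)=(0.2101,0.9777)
member 5 (2-4): L=0.7320, (cx,cy)=(1.0000,0.0000)
member 6 (3-4): L=1.4285, (cx,cy)=(0.3080,-0.9514)
member 7 (3-5): L=0.8801, (cx,cy)=(0.9749,0.2227)
member 8 (4-5): L=1.6102, (cx,cy)=(0.2596,0.9657)
solve A·x = −loads:
  F[0-1] = +1401.8978 N (tension)
  F[0-2] = +5220.5031 N (tension)
  F[1-2] = -1601.8444 N (compression)
  F[1-3] = +835.8498 N (tension)
  F[2-3] = +2341.9351 N (tension)
  F[2-4] = +205.5445 N (tension)
  F[3-4] = -1797.6930 N (compression)
  F[3-5] = +1915.5769 N (tension)
  F[4-5] = -1341.2840 N (compression)
  Rx@0 = -5534.2100 N
  Ry@0 = -1366.3475 N
  Ry@4 = +3005.5875 N

2341.935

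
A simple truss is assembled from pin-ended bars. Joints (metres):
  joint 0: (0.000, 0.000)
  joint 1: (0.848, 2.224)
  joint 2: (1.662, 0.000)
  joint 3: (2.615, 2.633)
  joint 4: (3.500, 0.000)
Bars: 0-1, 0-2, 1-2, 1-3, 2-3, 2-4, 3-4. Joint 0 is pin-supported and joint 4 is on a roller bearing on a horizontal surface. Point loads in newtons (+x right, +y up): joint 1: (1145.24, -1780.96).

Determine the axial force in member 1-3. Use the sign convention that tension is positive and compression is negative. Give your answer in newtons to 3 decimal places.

N=5 nodes, M=7 members, R=3 reactions → 2N=10, M+R=10
member 0 (0-1): L=2.3802, (cx,cy)=(0.3563,0.9344)
member 1 (0-2): L=1.6620, (cx,cy)=(1.0000,0.0000)
member 2 (1-2): L=2.3683, (cx,cy)=(0.3437,-0.9391)
member 3 (1-3): L=1.8137, (cx,cy)=(0.9742,0.2255)
member 4 (2-3): L=2.8002, (cx,cy)=(0.3403,0.9403)
member 5 (2-4): L=1.8380, (cx,cy)=(1.0000,0.0000)
member 6 (3-4): L=2.7778, (cx,cy)=(0.3186,-0.9479)
solve A·x = −loads:
  F[0-1] = -665.4036 N (compression)
  F[0-2] = +1382.3066 N (tension)
  F[1-2] = -1452.1185 N (compression)
  F[1-3] = -906.5515 N (compression)
  F[2-3] = +1450.2237 N (tension)
  F[2-4] = +389.6351 N (tension)
  F[3-4] = -1222.9493 N (compression)
  Rx@0 = -1145.2400 N
  Ry@0 = +621.7406 N
  Ry@4 = +1159.2194 N

-906.551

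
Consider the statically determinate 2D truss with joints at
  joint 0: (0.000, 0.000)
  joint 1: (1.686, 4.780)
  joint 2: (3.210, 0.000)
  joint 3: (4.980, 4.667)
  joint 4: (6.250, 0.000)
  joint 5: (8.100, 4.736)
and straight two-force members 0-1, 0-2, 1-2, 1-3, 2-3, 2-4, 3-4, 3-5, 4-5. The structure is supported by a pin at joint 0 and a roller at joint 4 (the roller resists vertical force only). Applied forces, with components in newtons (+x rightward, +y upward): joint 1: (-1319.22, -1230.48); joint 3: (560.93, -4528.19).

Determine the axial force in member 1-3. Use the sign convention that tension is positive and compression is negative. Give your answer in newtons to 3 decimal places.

N=6 nodes, M=9 members, R=3 reactions → 2N=12, M+R=12
member 0 (0-1): L=5.0686, (cx,cy)=(0.3326,0.9431)
member 1 (0-2): L=3.2100, (cx,cy)=(1.0000,0.0000)
member 2 (1-2): L=5.0171, (cx,cy)=(0.3038,-0.9527)
member 3 (1-3): L=3.2959, (cx,cy)=(0.9994,-0.0343)
member 4 (2-3): L=4.9914, (cx,cy)=(0.3546,0.9350)
member 5 (2-4): L=3.0400, (cx,cy)=(1.0000,0.0000)
member 6 (3-4): L=4.8367, (cx,cy)=(0.2626,-0.9649)
member 7 (3-5): L=3.1208, (cx,cy)=(0.9998,0.0221)
member 8 (4-5): L=5.0845, (cx,cy)=(0.3639,0.9315)
solve A·x = −loads:
  F[0-1] = -2554.2026 N (compression)
  F[0-2] = +91.3255 N (tension)
  F[1-2] = +1233.2937 N (tension)
  F[1-3] = +95.0313 N (tension)
  F[2-3] = -1256.6851 N (compression)
  F[2-4] = +911.5901 N (tension)
  F[3-4] = -3471.7319 N (compression)
  F[3-5] = -0.0000 N (tension)
  F[4-5] = +0.0000 N (tension)
  Rx@0 = +758.2900 N
  Ry@0 = +2408.7557 N
  Ry@4 = +3349.9143 N

95.031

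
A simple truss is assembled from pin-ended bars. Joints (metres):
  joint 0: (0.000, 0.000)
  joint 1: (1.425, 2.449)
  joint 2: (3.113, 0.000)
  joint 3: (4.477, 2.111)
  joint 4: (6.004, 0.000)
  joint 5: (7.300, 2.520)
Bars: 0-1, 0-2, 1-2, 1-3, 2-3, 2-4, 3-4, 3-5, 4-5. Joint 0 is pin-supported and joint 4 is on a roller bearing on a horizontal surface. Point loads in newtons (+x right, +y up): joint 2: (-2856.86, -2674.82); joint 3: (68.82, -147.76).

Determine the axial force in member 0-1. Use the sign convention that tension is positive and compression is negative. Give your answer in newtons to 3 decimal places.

-1505.609

N=6 nodes, M=9 members, R=3 reactions → 2N=12, M+R=12
member 0 (0-1): L=2.8334, (cx,cy)=(0.5029,0.8643)
member 1 (0-2): L=3.1130, (cx,cy)=(1.0000,0.0000)
member 2 (1-2): L=2.9744, (cx,cy)=(0.5675,-0.8234)
member 3 (1-3): L=3.0707, (cx,cy)=(0.9939,-0.1101)
member 4 (2-3): L=2.5133, (cx,cy)=(0.5427,0.8399)
member 5 (2-4): L=2.8910, (cx,cy)=(1.0000,0.0000)
member 6 (3-4): L=2.6054, (cx,cy)=(0.5861,-0.8102)
member 7 (3-5): L=2.8525, (cx,cy)=(0.9897,0.1434)
member 8 (4-5): L=2.8337, (cx,cy)=(0.4573,0.8893)
solve A·x = −loads:
  F[0-1] = -1505.6094 N (compression)
  F[0-2] = -2030.8282 N (compression)
  F[1-2] = +1821.4003 N (tension)
  F[1-3] = -1801.8292 N (compression)
  F[2-3] = +1399.1101 N (tension)
  F[2-4] = +1100.3937 N (tension)
  F[3-4] = -1877.5070 N (compression)
  F[3-5] = -0.0000 N (compression)
  F[4-5] = +0.0000 N (tension)
  Rx@0 = +2788.0400 N
  Ry@0 = +1301.3416 N
  Ry@4 = +1521.2384 N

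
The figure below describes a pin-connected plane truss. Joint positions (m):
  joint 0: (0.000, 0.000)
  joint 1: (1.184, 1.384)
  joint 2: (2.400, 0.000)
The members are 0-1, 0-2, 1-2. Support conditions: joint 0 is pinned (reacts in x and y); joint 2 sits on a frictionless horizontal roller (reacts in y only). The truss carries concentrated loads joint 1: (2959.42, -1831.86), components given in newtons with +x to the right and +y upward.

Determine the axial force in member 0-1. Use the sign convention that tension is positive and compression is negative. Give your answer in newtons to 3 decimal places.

1024.451

N=3 nodes, M=3 members, R=3 reactions → 2N=6, M+R=6
member 0 (0-1): L=1.8213, (cx,cy)=(0.6501,0.7599)
member 1 (0-2): L=2.4000, (cx,cy)=(1.0000,0.0000)
member 2 (1-2): L=1.8423, (cx,cy)=(0.6600,-0.7512)
solve A·x = −loads:
  F[0-1] = +1024.4515 N (tension)
  F[0-2] = +2293.4572 N (tension)
  F[1-2] = -3474.7227 N (compression)
  Rx@0 = -2959.4200 N
  Ry@0 = -778.4565 N
  Ry@2 = +2610.3165 N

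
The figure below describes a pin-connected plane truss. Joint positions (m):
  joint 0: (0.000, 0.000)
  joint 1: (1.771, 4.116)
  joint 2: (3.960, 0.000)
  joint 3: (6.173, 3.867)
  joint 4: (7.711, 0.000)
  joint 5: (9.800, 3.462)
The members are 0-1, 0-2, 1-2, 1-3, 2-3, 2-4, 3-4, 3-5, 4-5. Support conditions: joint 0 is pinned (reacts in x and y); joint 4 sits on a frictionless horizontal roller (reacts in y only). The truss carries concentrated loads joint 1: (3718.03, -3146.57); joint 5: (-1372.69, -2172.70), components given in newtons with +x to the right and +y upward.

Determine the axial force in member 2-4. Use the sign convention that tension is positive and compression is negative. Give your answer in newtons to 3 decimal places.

N=6 nodes, M=9 members, R=3 reactions → 2N=12, M+R=12
member 0 (0-1): L=4.4808, (cx,cy)=(0.3952,0.9186)
member 1 (0-2): L=3.9600, (cx,cy)=(1.0000,0.0000)
member 2 (1-2): L=4.6619, (cx,cy)=(0.4696,-0.8829)
member 3 (1-3): L=4.4090, (cx,cy)=(0.9984,-0.0565)
member 4 (2-3): L=4.4555, (cx,cy)=(0.4967,0.8679)
member 5 (2-4): L=3.7510, (cx,cy)=(1.0000,0.0000)
member 6 (3-4): L=4.1616, (cx,cy)=(0.3696,-0.9292)
member 7 (3-5): L=3.6495, (cx,cy)=(0.9938,-0.1110)
member 8 (4-5): L=4.0434, (cx,cy)=(0.5166,0.8562)
solve A·x = −loads:
  F[0-1] = -508.3462 N (compression)
  F[0-2] = +2546.2581 N (tension)
  F[1-2] = -2870.2687 N (compression)
  F[1-3] = -2575.3164 N (compression)
  F[2-3] = +2919.8058 N (tension)
  F[2-4] = -251.7360 N (compression)
  F[3-4] = -2876.8311 N (compression)
  F[3-5] = -58.1310 N (compression)
  F[4-5] = -2545.1343 N (compression)
  Rx@0 = -2345.3400 N
  Ry@0 = +466.9559 N
  Ry@4 = +4852.3141 N

-251.736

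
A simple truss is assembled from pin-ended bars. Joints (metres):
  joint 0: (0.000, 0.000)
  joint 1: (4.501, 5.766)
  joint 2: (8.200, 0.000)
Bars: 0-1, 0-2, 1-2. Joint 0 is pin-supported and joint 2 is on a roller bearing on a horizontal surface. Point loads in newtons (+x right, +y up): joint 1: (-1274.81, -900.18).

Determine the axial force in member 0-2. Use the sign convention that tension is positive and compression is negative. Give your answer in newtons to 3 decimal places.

-258.082

N=3 nodes, M=3 members, R=3 reactions → 2N=6, M+R=6
member 0 (0-1): L=7.3148, (cx,cy)=(0.6153,0.7883)
member 1 (0-2): L=8.2000, (cx,cy)=(1.0000,0.0000)
member 2 (1-2): L=6.8505, (cx,cy)=(0.5400,-0.8417)
solve A·x = −loads:
  F[0-1] = -1652.3272 N (compression)
  F[0-2] = -258.0820 N (compression)
  F[1-2] = +477.9645 N (tension)
  Rx@0 = +1274.8100 N
  Ry@0 = +1302.4781 N
  Ry@2 = -402.2981 N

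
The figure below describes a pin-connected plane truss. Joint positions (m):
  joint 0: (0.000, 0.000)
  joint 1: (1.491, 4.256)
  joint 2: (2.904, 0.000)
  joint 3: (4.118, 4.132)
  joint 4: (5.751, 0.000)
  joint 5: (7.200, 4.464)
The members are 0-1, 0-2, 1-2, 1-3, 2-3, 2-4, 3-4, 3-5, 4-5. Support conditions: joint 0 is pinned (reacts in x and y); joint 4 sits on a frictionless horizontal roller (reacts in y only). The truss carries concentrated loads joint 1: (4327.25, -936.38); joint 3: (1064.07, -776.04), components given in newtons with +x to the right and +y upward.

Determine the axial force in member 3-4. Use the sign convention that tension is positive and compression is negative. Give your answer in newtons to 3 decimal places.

N=6 nodes, M=9 members, R=3 reactions → 2N=12, M+R=12
member 0 (0-1): L=4.5096, (cx,cy)=(0.3306,0.9438)
member 1 (0-2): L=2.9040, (cx,cy)=(1.0000,0.0000)
member 2 (1-2): L=4.4844, (cx,cy)=(0.3151,-0.9491)
member 3 (1-3): L=2.6299, (cx,cy)=(0.9989,-0.0471)
member 4 (2-3): L=4.3066, (cx,cy)=(0.2819,0.9594)
member 5 (2-4): L=2.8470, (cx,cy)=(1.0000,0.0000)
member 6 (3-4): L=4.4430, (cx,cy)=(0.3675,-0.9300)
member 7 (3-5): L=3.0998, (cx,cy)=(0.9942,0.1071)
member 8 (4-5): L=4.6933, (cx,cy)=(0.3087,0.9511)
solve A·x = −loads:
  F[0-1] = +3234.8276 N (tension)
  F[0-2] = +4321.7987 N (tension)
  F[1-2] = -4105.7163 N (compression)
  F[1-3] = -1966.2443 N (compression)
  F[2-3] = +4061.2758 N (tension)
  F[2-4] = +1883.2955 N (tension)
  F[3-4] = -5123.9762 N (compression)
  F[3-5] = +0.0000 N (tension)
  F[4-5] = +0.0000 N (tension)
  Rx@0 = -5391.3200 N
  Ry@0 = -3052.9058 N
  Ry@4 = +4765.3258 N

-5123.976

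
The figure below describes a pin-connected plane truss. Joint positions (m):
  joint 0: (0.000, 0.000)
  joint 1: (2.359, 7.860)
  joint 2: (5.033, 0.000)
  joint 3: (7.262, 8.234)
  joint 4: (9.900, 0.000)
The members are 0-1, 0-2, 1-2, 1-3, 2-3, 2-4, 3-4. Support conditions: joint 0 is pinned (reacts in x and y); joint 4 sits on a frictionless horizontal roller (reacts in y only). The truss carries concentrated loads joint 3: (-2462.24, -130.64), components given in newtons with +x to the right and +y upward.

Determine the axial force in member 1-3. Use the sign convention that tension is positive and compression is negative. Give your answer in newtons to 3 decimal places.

N=5 nodes, M=7 members, R=3 reactions → 2N=10, M+R=10
member 0 (0-1): L=8.2064, (cx,cy)=(0.2875,0.9578)
member 1 (0-2): L=5.0330, (cx,cy)=(1.0000,0.0000)
member 2 (1-2): L=8.3024, (cx,cy)=(0.3221,-0.9467)
member 3 (1-3): L=4.9172, (cx,cy)=(0.9971,0.0761)
member 4 (2-3): L=8.5304, (cx,cy)=(0.2613,0.9653)
member 5 (2-4): L=4.8670, (cx,cy)=(1.0000,0.0000)
member 6 (3-4): L=8.6463, (cx,cy)=(0.3051,-0.9523)
solve A·x = −loads:
  F[0-1] = -2174.4769 N (compression)
  F[0-2] = -1837.1656 N (compression)
  F[1-2] = +2095.1876 N (tension)
  F[1-3] = -1303.6592 N (compression)
  F[2-3] = -2054.9377 N (compression)
  F[2-4] = -625.3983 N (compression)
  F[3-4] = +2049.7937 N (tension)
  Rx@0 = +2462.2400 N
  Ry@0 = +2082.6982 N
  Ry@4 = -1952.0582 N

-1303.659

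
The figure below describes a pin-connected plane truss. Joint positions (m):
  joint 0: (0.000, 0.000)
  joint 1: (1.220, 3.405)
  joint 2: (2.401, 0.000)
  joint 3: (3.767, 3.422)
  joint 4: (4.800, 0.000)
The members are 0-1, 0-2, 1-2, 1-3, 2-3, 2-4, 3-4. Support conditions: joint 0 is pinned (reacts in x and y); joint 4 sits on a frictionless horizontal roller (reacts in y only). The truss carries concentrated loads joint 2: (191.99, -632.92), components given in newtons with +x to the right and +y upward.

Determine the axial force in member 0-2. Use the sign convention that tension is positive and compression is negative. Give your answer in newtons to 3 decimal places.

305.329

N=5 nodes, M=7 members, R=3 reactions → 2N=10, M+R=10
member 0 (0-1): L=3.6170, (cx,cy)=(0.3373,0.9414)
member 1 (0-2): L=2.4010, (cx,cy)=(1.0000,0.0000)
member 2 (1-2): L=3.6040, (cx,cy)=(0.3277,-0.9448)
member 3 (1-3): L=2.5471, (cx,cy)=(1.0000,0.0067)
member 4 (2-3): L=3.6846, (cx,cy)=(0.3707,0.9287)
member 5 (2-4): L=2.3990, (cx,cy)=(1.0000,0.0000)
member 6 (3-4): L=3.5745, (cx,cy)=(0.2890,-0.9573)
solve A·x = −loads:
  F[0-1] = -336.0198 N (compression)
  F[0-2] = +305.3293 N (tension)
  F[1-2] = +333.2429 N (tension)
  F[1-3] = -222.5452 N (compression)
  F[2-3] = +342.4831 N (tension)
  F[2-4] = +95.5697 N (tension)
  F[3-4] = -330.7022 N (compression)
  Rx@0 = -191.9900 N
  Ry@0 = +316.3281 N
  Ry@4 = +316.5919 N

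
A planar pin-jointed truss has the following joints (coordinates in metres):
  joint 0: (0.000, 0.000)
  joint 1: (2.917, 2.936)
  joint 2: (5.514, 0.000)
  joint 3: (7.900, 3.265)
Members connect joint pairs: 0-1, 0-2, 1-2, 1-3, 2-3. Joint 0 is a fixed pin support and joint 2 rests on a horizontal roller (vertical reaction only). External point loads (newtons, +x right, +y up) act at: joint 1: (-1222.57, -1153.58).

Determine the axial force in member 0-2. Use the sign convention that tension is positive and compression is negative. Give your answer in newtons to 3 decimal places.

N=4 nodes, M=5 members, R=3 reactions → 2N=8, M+R=8
member 0 (0-1): L=4.1387, (cx,cy)=(0.7048,0.7094)
member 1 (0-2): L=5.5140, (cx,cy)=(1.0000,0.0000)
member 2 (1-2): L=3.9198, (cx,cy)=(0.6625,-0.7490)
member 3 (1-3): L=4.9938, (cx,cy)=(0.9978,0.0659)
member 4 (2-3): L=4.0439, (cx,cy)=(0.5900,0.8074)
solve A·x = −loads:
  F[0-1] = -1683.5244 N (compression)
  F[0-2] = -36.0091 N (compression)
  F[1-2] = +54.3500 N (tension)
  F[1-3] = +0.0000 N (tension)
  F[2-3] = -0.0000 N (compression)
  Rx@0 = +1222.5700 N
  Ry@0 = +1194.2896 N
  Ry@2 = -40.7096 N

-36.009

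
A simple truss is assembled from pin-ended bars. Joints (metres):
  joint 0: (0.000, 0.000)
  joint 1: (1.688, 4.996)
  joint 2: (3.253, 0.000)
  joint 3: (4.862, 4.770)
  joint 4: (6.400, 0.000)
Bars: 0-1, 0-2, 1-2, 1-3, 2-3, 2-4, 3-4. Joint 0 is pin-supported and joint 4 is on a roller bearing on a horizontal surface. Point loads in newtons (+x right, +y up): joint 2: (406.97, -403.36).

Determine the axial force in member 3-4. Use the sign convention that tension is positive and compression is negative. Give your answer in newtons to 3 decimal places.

-215.414

N=5 nodes, M=7 members, R=3 reactions → 2N=10, M+R=10
member 0 (0-1): L=5.2735, (cx,cy)=(0.3201,0.9474)
member 1 (0-2): L=3.2530, (cx,cy)=(1.0000,0.0000)
member 2 (1-2): L=5.2354, (cx,cy)=(0.2989,-0.9543)
member 3 (1-3): L=3.1820, (cx,cy)=(0.9975,-0.0710)
member 4 (2-3): L=5.0341, (cx,cy)=(0.3196,0.9475)
member 5 (2-4): L=3.1470, (cx,cy)=(1.0000,0.0000)
member 6 (3-4): L=5.0118, (cx,cy)=(0.3069,-0.9517)
solve A·x = −loads:
  F[0-1] = -209.3547 N (compression)
  F[0-2] = +473.9831 N (tension)
  F[1-2] = +217.6990 N (tension)
  F[1-3] = -132.4237 N (compression)
  F[2-3] = +206.4441 N (tension)
  F[2-4] = +66.1051 N (tension)
  F[3-4] = -215.4141 N (compression)
  Rx@0 = -406.9700 N
  Ry@0 = +198.3397 N
  Ry@4 = +205.0203 N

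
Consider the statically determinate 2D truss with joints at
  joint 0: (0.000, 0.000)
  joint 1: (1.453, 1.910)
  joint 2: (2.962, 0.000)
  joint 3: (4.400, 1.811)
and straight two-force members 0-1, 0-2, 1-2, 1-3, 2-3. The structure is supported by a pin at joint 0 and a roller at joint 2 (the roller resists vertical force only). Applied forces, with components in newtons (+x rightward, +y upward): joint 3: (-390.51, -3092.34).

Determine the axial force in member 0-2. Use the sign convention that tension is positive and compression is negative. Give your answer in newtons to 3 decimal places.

N=4 nodes, M=5 members, R=3 reactions → 2N=8, M+R=8
member 0 (0-1): L=2.3999, (cx,cy)=(0.6055,0.7959)
member 1 (0-2): L=2.9620, (cx,cy)=(1.0000,0.0000)
member 2 (1-2): L=2.4342, (cx,cy)=(0.6199,-0.7847)
member 3 (1-3): L=2.9487, (cx,cy)=(0.9994,-0.0336)
member 4 (2-3): L=2.3125, (cx,cy)=(0.6218,0.7831)
solve A·x = −loads:
  F[0-1] = +1586.3119 N (tension)
  F[0-2] = -1350.9473 N (compression)
  F[1-2] = -1695.1011 N (compression)
  F[1-3] = +2012.4057 N (tension)
  F[2-3] = -3862.3584 N (compression)
  Rx@0 = +390.5100 N
  Ry@0 = -1262.5156 N
  Ry@2 = +4354.8556 N

-1350.947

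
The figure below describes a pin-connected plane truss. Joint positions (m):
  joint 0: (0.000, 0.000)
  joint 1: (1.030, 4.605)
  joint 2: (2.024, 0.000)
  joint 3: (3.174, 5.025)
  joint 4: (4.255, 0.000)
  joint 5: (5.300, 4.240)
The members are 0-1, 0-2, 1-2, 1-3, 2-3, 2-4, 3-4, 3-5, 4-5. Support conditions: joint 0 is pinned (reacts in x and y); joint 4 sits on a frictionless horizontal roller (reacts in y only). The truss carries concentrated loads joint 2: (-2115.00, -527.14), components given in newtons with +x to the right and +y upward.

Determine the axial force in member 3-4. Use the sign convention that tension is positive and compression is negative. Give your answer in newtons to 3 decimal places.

N=6 nodes, M=9 members, R=3 reactions → 2N=12, M+R=12
member 0 (0-1): L=4.7188, (cx,cy)=(0.2183,0.9759)
member 1 (0-2): L=2.0240, (cx,cy)=(1.0000,0.0000)
member 2 (1-2): L=4.7111, (cx,cy)=(0.2110,-0.9775)
member 3 (1-3): L=2.1848, (cx,cy)=(0.9813,0.1922)
member 4 (2-3): L=5.1549, (cx,cy)=(0.2231,0.9748)
member 5 (2-4): L=2.2310, (cx,cy)=(1.0000,0.0000)
member 6 (3-4): L=5.1400, (cx,cy)=(0.2103,-0.9776)
member 7 (3-5): L=2.2663, (cx,cy)=(0.9381,-0.3464)
member 8 (4-5): L=4.3669, (cx,cy)=(0.2393,0.9709)
solve A·x = −loads:
  F[0-1] = -283.2217 N (compression)
  F[0-2] = -2053.1793 N (compression)
  F[1-2] = +259.4000 N (tension)
  F[1-3] = -118.7675 N (compression)
  F[2-3] = +280.6527 N (tension)
  F[2-4] = +53.9419 N (tension)
  F[3-4] = -256.4842 N (compression)
  F[3-5] = -0.0000 N (compression)
  F[4-5] = +0.0000 N (tension)
  Rx@0 = +2115.0000 N
  Ry@0 = +276.3923 N
  Ry@4 = +250.7477 N

-256.484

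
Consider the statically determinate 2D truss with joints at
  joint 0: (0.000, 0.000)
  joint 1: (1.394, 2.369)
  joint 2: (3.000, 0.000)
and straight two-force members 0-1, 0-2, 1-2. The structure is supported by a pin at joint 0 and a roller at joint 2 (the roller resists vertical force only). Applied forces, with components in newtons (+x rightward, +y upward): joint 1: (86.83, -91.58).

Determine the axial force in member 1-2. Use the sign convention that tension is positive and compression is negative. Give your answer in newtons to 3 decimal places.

-134.249

N=3 nodes, M=3 members, R=3 reactions → 2N=6, M+R=6
member 0 (0-1): L=2.7487, (cx,cy)=(0.5071,0.8619)
member 1 (0-2): L=3.0000, (cx,cy)=(1.0000,0.0000)
member 2 (1-2): L=2.8621, (cx,cy)=(0.5611,-0.8277)
solve A·x = −loads:
  F[0-1] = +22.6730 N (tension)
  F[0-2] = +75.3315 N (tension)
  F[1-2] = -134.2486 N (compression)
  Rx@0 = -86.8300 N
  Ry@0 = -19.5409 N
  Ry@2 = +111.1209 N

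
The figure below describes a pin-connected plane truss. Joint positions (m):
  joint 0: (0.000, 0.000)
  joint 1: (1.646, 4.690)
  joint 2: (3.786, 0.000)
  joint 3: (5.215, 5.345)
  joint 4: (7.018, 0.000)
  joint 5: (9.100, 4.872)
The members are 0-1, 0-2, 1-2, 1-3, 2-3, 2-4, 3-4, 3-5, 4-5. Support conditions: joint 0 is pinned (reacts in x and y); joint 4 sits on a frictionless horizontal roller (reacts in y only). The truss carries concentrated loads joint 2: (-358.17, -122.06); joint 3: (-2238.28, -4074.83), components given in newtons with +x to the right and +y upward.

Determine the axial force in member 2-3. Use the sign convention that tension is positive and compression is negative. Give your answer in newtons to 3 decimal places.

N=6 nodes, M=9 members, R=3 reactions → 2N=12, M+R=12
member 0 (0-1): L=4.9705, (cx,cy)=(0.3312,0.9436)
member 1 (0-2): L=3.7860, (cx,cy)=(1.0000,0.0000)
member 2 (1-2): L=5.1552, (cx,cy)=(0.4151,-0.9098)
member 3 (1-3): L=3.6286, (cx,cy)=(0.9836,0.1805)
member 4 (2-3): L=5.5327, (cx,cy)=(0.2583,0.9661)
member 5 (2-4): L=3.2320, (cx,cy)=(1.0000,0.0000)
member 6 (3-4): L=5.6409, (cx,cy)=(0.3196,-0.9475)
member 7 (3-5): L=3.9137, (cx,cy)=(0.9927,-0.1209)
member 8 (4-5): L=5.2982, (cx,cy)=(0.3930,0.9196)
solve A·x = −loads:
  F[0-1] = -2975.6841 N (compression)
  F[0-2] = -1611.0318 N (compression)
  F[1-2] = +2664.3634 N (tension)
  F[1-3] = -2126.3726 N (compression)
  F[2-3] = -2382.7385 N (compression)
  F[2-4] = +468.5799 N (tension)
  F[3-4] = -1466.0098 N (compression)
  F[3-5] = -0.0000 N (compression)
  F[4-5] = +0.0000 N (tension)
  Rx@0 = +2596.4500 N
  Ry@0 = +2807.7833 N
  Ry@4 = +1389.1067 N

-2382.739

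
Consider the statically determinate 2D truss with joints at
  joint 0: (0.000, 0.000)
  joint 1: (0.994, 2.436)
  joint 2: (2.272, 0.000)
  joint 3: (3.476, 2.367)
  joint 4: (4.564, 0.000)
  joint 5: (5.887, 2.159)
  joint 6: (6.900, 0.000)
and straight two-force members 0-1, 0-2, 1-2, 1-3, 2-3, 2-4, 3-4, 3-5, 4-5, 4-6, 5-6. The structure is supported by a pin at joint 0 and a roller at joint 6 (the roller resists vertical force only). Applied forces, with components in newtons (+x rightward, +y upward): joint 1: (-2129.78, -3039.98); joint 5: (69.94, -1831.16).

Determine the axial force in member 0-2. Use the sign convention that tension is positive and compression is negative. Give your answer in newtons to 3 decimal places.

N=7 nodes, M=11 members, R=3 reactions → 2N=14, M+R=14
member 0 (0-1): L=2.6310, (cx,cy)=(0.3778,0.9259)
member 1 (0-2): L=2.2720, (cx,cy)=(1.0000,0.0000)
member 2 (1-2): L=2.7509, (cx,cy)=(0.4646,-0.8855)
member 3 (1-3): L=2.4830, (cx,cy)=(0.9996,-0.0278)
member 4 (2-3): L=2.6556, (cx,cy)=(0.4534,0.8913)
member 5 (2-4): L=2.2920, (cx,cy)=(1.0000,0.0000)
member 6 (3-4): L=2.6051, (cx,cy)=(0.4176,-0.9086)
member 7 (3-5): L=2.4200, (cx,cy)=(0.9963,-0.0860)
member 8 (4-5): L=2.5321, (cx,cy)=(0.5225,0.8526)
member 9 (4-6): L=2.3360, (cx,cy)=(1.0000,0.0000)
member 10 (5-6): L=2.3848, (cx,cy)=(0.4248,-0.9053)
solve A·x = −loads:
  F[0-1] = -3889.1445 N (compression)
  F[0-2] = -590.5060 N (compression)
  F[1-2] = +621.7646 N (tension)
  F[1-3] = +371.7318 N (tension)
  F[2-3] = -617.7287 N (compression)
  F[2-4] = -21.5833 N (compression)
  F[3-4] = +633.7846 N (tension)
  F[3-5] = -173.8174 N (compression)
  F[4-5] = -675.3829 N (compression)
  F[4-6] = +595.9936 N (tension)
  F[5-6] = -1403.1074 N (compression)
  Rx@0 = +2059.8400 N
  Ry@0 = +3600.9030 N
  Ry@6 = +1270.2370 N

-590.506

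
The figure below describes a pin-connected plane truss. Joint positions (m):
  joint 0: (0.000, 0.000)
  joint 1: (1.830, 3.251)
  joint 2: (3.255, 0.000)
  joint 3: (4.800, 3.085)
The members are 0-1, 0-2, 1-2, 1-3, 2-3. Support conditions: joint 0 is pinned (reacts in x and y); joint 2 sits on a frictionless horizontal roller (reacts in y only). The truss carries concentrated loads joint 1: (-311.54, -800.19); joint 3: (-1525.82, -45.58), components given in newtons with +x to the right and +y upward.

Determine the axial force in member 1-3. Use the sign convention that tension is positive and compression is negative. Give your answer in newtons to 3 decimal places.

-1464.350

N=4 nodes, M=5 members, R=3 reactions → 2N=8, M+R=8
member 0 (0-1): L=3.7307, (cx,cy)=(0.4905,0.8714)
member 1 (0-2): L=3.2550, (cx,cy)=(1.0000,0.0000)
member 2 (1-2): L=3.5496, (cx,cy)=(0.4015,-0.9159)
member 3 (1-3): L=2.9746, (cx,cy)=(0.9984,-0.0558)
member 4 (2-3): L=3.4503, (cx,cy)=(0.4478,0.8941)
solve A·x = −loads:
  F[0-1] = -2393.7414 N (compression)
  F[0-2] = -663.1617 N (compression)
  F[1-2] = +1493.0953 N (tension)
  F[1-3] = -1464.3496 N (compression)
  F[2-3] = -142.3699 N (compression)
  Rx@0 = +1837.3600 N
  Ry@0 = +2085.9665 N
  Ry@2 = -1240.1965 N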